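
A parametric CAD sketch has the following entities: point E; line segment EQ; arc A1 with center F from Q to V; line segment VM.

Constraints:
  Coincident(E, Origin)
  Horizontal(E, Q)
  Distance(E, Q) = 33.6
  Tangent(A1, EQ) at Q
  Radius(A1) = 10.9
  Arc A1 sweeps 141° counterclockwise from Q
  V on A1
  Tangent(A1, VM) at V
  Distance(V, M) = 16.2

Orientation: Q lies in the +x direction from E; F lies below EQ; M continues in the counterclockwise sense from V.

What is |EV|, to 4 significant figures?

33.02

The tangent condition forces FQ to be normal to EQ, so F = Q + (0, -10.9) = (33.60, -10.90). On A1, Q sits at bearing 90° from F; a 141° counterclockwise sweep puts V at bearing 231°, so V = F + 10.9·(cos 231°, sin 231°) = (26.74, -19.37). Then |EV| = |V − E| = 33.02.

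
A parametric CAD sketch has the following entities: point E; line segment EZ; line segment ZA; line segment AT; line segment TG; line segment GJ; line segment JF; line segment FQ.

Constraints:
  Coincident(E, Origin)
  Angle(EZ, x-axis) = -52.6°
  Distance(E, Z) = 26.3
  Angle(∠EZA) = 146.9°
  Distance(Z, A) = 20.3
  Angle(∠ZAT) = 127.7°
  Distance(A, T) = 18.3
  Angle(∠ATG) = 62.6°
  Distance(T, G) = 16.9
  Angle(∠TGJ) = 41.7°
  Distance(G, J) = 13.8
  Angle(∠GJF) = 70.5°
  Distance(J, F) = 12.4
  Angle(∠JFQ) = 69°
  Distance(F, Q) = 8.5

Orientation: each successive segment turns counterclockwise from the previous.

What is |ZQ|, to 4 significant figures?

28.69

E is at the origin; EZ runs at -52.6° with length 26.3, so Z = (15.97, -20.89). ∠EZA = 146.9° gives ZA at -19.50° from the x-axis; with |ZA| = 20.3, A = (35.11, -27.67). ∠ZAT = 127.7° gives AT at 32.80° from the x-axis; with |AT| = 18.3, T = (50.49, -17.76). ∠ATG = 62.6° gives TG at 150.2° from the x-axis; with |TG| = 16.9, G = (35.83, -9.357). ∠TGJ = 41.7° gives GJ at -71.50° from the x-axis; with |GJ| = 13.8, J = (40.21, -22.44). ∠GJF = 70.5° gives JF at 38.00° from the x-axis; with |JF| = 12.4, F = (49.98, -14.81). ∠JFQ = 69.0° gives FQ at 149.0° from the x-axis; with |FQ| = 8.5, Q = (42.69, -10.43). Then |ZQ| = |Q − Z| = 28.69.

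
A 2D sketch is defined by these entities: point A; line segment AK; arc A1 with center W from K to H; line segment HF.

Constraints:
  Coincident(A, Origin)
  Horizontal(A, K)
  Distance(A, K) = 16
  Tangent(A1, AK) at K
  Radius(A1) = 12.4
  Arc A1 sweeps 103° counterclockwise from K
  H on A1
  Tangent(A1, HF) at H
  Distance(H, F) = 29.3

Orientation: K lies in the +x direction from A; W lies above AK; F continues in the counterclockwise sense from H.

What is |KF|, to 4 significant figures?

44.08

A is at the origin; A and K share the same y with |AK| = 16.0 and K on the +x side, so K = (16.00, 0.000). Tangency of A1 to AK means the radius WK is perpendicular to AK, so W = K + (0, 12.4) = (16.00, 12.40). On A1, K sits at bearing -90° from W; a 103° counterclockwise sweep puts H at bearing 13°, so H = W + 12.4·(cos 13°, sin 13°) = (28.08, 15.19). A1 meets HF tangentially, so WH is at right angles to HF, so HF runs along (−sin 13°, cos 13°); with |HF| = 29.3, F = (21.49, 43.74). Then |KF| = |F − K| = 44.08.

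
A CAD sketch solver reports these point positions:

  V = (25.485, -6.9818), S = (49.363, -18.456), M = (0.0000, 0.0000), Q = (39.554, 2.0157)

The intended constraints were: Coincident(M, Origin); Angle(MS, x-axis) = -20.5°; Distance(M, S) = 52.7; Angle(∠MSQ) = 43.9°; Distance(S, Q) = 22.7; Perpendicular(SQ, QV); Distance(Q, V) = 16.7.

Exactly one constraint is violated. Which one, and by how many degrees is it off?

Perpendicular(SQ, QV) — off by 7.00°.

M = (0.00, 0.00) ✓; MS at -20.50° ✓; |MS| = 52.70 ✓; ∠MSQ = 43.90° ✓; |SQ| = 22.70 ✓; ∠(SQ, QV) = 97.00° ✗; |QV| = 16.70 ✓.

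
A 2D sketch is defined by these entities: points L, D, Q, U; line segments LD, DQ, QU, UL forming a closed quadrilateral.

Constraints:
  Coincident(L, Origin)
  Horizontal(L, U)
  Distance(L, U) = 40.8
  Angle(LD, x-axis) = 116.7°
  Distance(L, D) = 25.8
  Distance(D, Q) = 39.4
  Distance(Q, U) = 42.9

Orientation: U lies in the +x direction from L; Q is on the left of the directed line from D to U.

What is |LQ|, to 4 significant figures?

46.36

Checks: |DQ| = 39.40 ✓; |QU| = 42.90 ✓.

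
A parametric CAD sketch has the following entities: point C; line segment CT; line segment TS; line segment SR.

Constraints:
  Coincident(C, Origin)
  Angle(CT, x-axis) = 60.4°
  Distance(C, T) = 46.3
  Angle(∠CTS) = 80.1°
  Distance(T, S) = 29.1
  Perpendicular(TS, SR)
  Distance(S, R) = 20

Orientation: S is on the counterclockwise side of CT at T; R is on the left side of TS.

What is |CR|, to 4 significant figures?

33.21

∠CTS = 80.1°, so TS runs at 60.4° + (180° − 80.1°) = 160.3° from the x-axis; with |TS| = 29.1, S = T + 29.1·(cos 160.3°, sin 160.3°) = (-4.527, 50.07). TS ⟂ SR; with |SR| = 20.0 on the left of TS, R = S + 20.0·(-0.3371, -0.9415) = (-11.27, 31.24). Then |CR| = |R − C| = 33.21.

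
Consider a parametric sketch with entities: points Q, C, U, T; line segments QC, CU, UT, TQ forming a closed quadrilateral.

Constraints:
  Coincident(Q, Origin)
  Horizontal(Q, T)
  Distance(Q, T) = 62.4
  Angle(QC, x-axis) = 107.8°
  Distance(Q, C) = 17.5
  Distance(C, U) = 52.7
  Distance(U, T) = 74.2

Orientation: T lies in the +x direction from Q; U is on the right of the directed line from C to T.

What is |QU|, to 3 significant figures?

36.0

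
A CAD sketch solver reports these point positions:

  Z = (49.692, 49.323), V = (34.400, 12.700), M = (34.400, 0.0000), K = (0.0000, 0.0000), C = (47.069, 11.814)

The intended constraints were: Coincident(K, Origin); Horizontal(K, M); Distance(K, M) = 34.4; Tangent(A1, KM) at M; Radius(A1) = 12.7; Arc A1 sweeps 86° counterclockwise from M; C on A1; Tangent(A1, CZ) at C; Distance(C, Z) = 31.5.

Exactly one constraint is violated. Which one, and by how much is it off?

Distance(C, Z) = 31.5 — off by 6.10.

K = (0.00, 0.00) ✓; K.y = 0.00, M.y = 0.00 ✓; |KM| = 34.40 ✓; ∠(VM, MK) = 90.00° ✓; |VM| = 12.70 ✓; bearing(V→C) − bearing(V→M) = 86.00° ✓; |VC| = 12.70 ✓; ∠(VC, CZ) = 90.00° ✓; |CZ| = 37.60 ✗.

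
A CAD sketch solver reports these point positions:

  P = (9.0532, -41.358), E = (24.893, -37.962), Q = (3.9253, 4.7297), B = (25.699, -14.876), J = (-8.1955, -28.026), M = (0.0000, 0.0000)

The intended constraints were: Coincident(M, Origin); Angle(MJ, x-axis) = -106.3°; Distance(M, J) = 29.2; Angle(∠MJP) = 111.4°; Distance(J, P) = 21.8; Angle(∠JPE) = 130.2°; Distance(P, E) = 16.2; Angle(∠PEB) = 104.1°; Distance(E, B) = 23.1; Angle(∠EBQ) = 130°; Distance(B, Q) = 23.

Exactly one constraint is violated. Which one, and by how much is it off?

Distance(B, Q) = 23 — off by 6.30.

M = (0.00, 0.00) ✓; MJ at -106.3° ✓; |MJ| = 29.20 ✓; ∠MJP = 111.4° ✓; |JP| = 21.80 ✓; ∠JPE = 130.2° ✓; |PE| = 16.20 ✓; ∠PEB = 104.1° ✓; |EB| = 23.10 ✓; ∠EBQ = 130.0° ✓; |BQ| = 29.30 ✗.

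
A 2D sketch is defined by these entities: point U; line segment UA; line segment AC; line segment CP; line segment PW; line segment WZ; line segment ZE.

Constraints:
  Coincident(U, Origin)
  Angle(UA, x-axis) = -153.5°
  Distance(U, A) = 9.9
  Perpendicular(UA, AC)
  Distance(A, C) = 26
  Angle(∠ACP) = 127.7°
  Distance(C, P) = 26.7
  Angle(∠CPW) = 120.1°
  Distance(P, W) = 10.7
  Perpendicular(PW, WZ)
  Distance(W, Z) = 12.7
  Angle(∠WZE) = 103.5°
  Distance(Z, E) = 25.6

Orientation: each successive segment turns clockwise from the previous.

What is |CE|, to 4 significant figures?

4.496

U is at the origin; UA runs at -153.5° with length 9.9, so A = (-8.860, -4.417). The perpendicularity gives AC at right angles to UA, so AC runs at 116.5°; with |AC| = 26.0, C = (-20.46, 18.85). ∠ACP = 127.7° gives CP at 64.20° from the x-axis; with |CP| = 26.7, P = (-8.840, 42.89). ∠CPW = 120.1° gives PW at 4.300° from the x-axis; with |PW| = 10.7, W = (1.830, 43.69). PW ⟂ WZ, so WZ runs at -85.70°; with |WZ| = 12.7, Z = (2.782, 31.03). ∠WZE = 103.5° gives ZE at -162.2° from the x-axis; with |ZE| = 25.6, E = (-21.59, 23.20). Then |CE| = |E − C| = 4.496.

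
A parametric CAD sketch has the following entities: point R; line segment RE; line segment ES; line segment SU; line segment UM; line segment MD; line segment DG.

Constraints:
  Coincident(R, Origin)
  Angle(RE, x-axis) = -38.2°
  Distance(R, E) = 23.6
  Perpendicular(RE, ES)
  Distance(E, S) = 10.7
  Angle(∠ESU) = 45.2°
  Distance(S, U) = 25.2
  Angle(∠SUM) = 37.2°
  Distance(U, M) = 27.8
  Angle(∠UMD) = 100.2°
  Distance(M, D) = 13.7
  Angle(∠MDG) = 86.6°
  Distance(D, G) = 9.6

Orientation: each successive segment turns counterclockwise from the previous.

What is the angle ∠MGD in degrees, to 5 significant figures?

57.277°

R is at the origin; RE runs at -38.2° with length 23.6, so E = (18.546, -14.594). RE ⟂ ES, so ES runs at 51.800°; with |ES| = 10.7, S = (25.163, -6.1858). ∠ESU = 45.2° gives SU at -173.40° from the x-axis; with |SU| = 25.2, U = (0.13020, -9.0822). ∠SUM = 37.2° gives UM at -30.600° from the x-axis; with |UM| = 27.8, M = (24.059, -23.234). ∠UMD = 100.2° gives MD at 49.200° from the x-axis; with |MD| = 13.7, D = (33.011, -12.863). ∠MDG = 86.6° gives DG at 142.60° from the x-axis; with |DG| = 9.6, G = (25.384, -7.0319). Then cos ∠MGD = GM·GD / (|GM||GD|), giving 57.277°.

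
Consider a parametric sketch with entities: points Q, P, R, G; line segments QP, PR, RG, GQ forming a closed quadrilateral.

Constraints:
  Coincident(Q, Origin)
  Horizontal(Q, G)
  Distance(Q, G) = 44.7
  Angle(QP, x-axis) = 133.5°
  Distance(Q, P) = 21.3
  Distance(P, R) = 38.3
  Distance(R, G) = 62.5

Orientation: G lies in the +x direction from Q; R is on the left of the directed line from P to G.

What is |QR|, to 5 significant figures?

48.560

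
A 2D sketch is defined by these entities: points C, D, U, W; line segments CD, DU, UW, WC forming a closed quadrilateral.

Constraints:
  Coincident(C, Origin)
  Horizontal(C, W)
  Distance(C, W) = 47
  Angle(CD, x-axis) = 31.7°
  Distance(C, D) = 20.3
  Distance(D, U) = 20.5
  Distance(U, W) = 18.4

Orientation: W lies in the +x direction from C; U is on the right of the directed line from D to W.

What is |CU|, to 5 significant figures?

30.085

C is at the origin; CW is horizontal with |CW| = 47.0 and W in +x, so W = (47.0, 0). CD runs at 31.7° with |CD| = 20.3, so D = (17.271, 10.667). U is determined by |DU| = 20.5 and |UW| = 18.4 together: it lies at the intersection of circle(D, 20.5) and circle(W, 18.4). With |DW| = 31.584, the foot of the radical line on DW is 17.085 from D and the perpendicular offset is √(20.5² − 17.085²) = 11.329. Taking the right-of-DW solution: U = (29.527, -5.7663).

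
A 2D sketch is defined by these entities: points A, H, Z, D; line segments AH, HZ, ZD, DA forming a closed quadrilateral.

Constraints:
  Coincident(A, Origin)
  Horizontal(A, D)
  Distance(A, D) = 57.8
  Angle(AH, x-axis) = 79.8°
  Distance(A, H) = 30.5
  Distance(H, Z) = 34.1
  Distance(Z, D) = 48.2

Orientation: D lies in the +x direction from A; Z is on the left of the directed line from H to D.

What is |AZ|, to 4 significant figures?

56.87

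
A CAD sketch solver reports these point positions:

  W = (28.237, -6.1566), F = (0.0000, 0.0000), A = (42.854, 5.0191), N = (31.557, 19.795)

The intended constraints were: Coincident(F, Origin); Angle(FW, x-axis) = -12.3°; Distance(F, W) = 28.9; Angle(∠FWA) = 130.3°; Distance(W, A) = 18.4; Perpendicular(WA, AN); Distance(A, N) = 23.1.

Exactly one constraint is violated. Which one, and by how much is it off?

Distance(A, N) = 23.1 — off by 4.50.

F = (0.00, 0.00) ✓; FW at -12.30° ✓; |FW| = 28.90 ✓; ∠FWA = 130.3° ✓; |WA| = 18.40 ✓; ∠(WA, AN) = 90.00° ✓; |AN| = 18.60 ✗.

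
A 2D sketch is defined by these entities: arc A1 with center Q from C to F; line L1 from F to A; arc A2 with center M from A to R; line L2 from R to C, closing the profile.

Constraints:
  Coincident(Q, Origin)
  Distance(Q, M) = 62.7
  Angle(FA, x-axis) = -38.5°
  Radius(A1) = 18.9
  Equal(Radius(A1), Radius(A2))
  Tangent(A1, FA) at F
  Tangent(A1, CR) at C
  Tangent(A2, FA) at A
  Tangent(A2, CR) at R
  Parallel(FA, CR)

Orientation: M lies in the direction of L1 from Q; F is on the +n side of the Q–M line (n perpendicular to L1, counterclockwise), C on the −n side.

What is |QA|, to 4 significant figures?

65.49

The slot axis is L1's direction at -38.5°, so u = (cos -38.5°, sin -38.5°) = (0.7826, -0.6225) and n = (−sin -38.5°, cos -38.5°) = (0.6225, 0.7826). Q is at the origin and M lies 62.7 along u from Q, so M = 62.7·u = (49.07, -39.03). Tangency of A1 to both parallel lines with radius 18.9 puts F and C at Q ± 18.9·n: F = (11.77, 14.79), C = (-11.77, -14.79). Equal radii place A and R the same way about M: A = M + 18.9·n = (60.84, -24.24), R = M − 18.9·n = (37.30, -53.82). Then |QA| = |A − Q| = 65.49.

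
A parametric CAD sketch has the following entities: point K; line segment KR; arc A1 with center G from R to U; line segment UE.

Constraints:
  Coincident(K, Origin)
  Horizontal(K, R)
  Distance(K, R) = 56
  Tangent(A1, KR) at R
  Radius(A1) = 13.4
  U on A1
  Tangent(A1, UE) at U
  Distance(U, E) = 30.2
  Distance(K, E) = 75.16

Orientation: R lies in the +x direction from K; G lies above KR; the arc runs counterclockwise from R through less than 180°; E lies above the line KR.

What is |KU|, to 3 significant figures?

70.9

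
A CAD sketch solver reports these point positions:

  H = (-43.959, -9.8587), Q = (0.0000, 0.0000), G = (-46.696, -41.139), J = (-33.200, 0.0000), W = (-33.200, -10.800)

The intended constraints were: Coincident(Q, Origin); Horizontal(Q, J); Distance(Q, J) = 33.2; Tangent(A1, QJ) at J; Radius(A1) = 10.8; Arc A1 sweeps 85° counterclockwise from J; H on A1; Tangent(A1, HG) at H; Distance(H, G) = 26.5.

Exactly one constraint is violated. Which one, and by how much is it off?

Distance(H, G) = 26.5 — off by 4.90.

Q = (0.00, 0.00) ✓; Q.y = 0.00, J.y = 0.00 ✓; |QJ| = 33.20 ✓; ∠(WJ, JQ) = 90.00° ✓; |WJ| = 10.80 ✓; bearing(W→H) − bearing(W→J) = 85.00° ✓; |WH| = 10.80 ✓; ∠(WH, HG) = 90.00° ✓; |HG| = 31.40 ✗.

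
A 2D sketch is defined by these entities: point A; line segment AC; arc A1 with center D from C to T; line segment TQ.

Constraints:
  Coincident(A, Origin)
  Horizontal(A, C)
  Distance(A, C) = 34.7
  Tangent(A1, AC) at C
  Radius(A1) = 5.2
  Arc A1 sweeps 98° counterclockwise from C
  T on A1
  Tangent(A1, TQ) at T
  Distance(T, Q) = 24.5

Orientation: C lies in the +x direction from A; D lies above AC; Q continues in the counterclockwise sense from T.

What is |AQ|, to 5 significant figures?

47.318

A is at the origin; A and C share the same y with |AC| = 34.7 and C on the +x side, so C = (34.700, 0.0000). Since A1 is tangent to AC there, DC ⟂ AC, so D = C + (0, 5.2) = (34.700, 5.2000). On A1, C sits at bearing -90° from D; a 98° counterclockwise sweep puts T at bearing 8°, so T = D + 5.2·(cos 8°, sin 8°) = (39.849, 5.9237). A1 meets TQ tangentially, so DT is at right angles to TQ, so TQ runs along (−sin 8°, cos 8°); with |TQ| = 24.5, Q = (36.440, 30.185). Then |AQ| = |Q − A| = 47.318.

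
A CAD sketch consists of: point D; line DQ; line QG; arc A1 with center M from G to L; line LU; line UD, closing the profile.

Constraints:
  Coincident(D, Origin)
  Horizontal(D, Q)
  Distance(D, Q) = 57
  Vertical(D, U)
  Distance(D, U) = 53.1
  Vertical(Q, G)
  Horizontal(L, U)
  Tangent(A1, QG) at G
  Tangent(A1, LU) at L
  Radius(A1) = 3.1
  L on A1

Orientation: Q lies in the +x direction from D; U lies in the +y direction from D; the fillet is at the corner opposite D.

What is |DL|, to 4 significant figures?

75.66

D is at the origin; D and Q share the same y with |DQ| = 57.0 and Q on the +x side, so Q = (57.00, 0.000). DU is vertical with |DU| = 53.1 and U on the +y side, so U = (0.000, 53.10). The virtual corner opposite D is at (57.00, 53.10). A1 meets QG tangentially, so MG is at right angles to QG and the tangent condition forces ML to be normal to LU, with radius 3.1, so the center M sits 3.1 in from both sides at M = (53.90, 50.00). That places the tangent points at G = (57.00, 50.00) on QG and L = (53.90, 53.10) on LU. Then |DL| = |L − D| = 75.66.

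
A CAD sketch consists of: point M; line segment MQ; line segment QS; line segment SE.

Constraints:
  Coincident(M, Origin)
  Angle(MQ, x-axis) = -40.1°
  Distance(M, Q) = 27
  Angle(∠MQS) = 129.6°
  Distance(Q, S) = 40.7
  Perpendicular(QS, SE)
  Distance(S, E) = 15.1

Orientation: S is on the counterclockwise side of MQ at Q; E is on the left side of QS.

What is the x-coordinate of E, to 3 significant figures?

58.0

M is at the origin; MQ runs at -40.1° with length 27.0, so Q = 27.0·(cos -40.1°, sin -40.1°) = (20.7, -17.4). ∠MQS = 129.6°, so QS runs at -40.1° + (180° − 129.6°) = 10.3° from the x-axis; with |QS| = 40.7, S = Q + 40.7·(cos 10.3°, sin 10.3°) = (60.7, -10.1). QS ⟂ SE; with |SE| = 15.1 on the left of QS, E = S + 15.1·(-0.179, 0.984) = (58.0, 4.74). So E.x = 58.0.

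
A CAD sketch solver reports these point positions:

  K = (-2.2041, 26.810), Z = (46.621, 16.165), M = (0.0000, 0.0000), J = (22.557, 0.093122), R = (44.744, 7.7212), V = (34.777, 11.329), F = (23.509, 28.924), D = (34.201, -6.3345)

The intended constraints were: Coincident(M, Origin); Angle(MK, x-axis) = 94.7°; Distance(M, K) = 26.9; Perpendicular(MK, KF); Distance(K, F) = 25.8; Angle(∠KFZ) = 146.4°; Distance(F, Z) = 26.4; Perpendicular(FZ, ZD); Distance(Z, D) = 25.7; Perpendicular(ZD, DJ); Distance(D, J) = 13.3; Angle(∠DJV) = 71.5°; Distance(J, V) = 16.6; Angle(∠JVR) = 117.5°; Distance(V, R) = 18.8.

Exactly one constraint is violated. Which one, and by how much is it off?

Distance(V, R) = 18.8 — off by 8.20.

M = (0.00, 0.00) ✓; MK at 94.70° ✓; |MK| = 26.90 ✓; ∠(MK, KF) = 90.00° ✓; |KF| = 25.80 ✓; ∠KFZ = 146.4° ✓; |FZ| = 26.40 ✓; ∠(FZ, ZD) = 90.00° ✓; |ZD| = 25.70 ✓; ∠(ZD, DJ) = 90.00° ✓; |DJ| = 13.30 ✓; ∠DJV = 71.50° ✓; |JV| = 16.60 ✓; ∠JVR = 117.5° ✓; |VR| = 10.60 ✗.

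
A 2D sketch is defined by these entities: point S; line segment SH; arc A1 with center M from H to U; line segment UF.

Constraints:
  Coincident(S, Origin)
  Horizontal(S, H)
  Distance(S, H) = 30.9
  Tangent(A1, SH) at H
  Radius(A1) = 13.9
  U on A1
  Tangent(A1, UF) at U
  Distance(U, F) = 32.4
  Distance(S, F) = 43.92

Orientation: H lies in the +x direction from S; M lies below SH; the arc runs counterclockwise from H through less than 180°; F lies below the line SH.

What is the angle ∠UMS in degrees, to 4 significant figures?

12.07°

Checks: |MU| = 13.90 ✓; ∠(MU, UF) = 90.00° ✓; |UF| = 32.40 ✓; |SF| = 43.92 ✓.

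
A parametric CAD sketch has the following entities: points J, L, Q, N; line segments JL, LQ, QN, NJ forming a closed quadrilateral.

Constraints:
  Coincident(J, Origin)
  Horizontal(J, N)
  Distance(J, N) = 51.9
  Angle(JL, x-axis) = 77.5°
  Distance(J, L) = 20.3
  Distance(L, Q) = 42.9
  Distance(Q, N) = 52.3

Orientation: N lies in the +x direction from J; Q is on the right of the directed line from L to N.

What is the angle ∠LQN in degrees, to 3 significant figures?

64.6°

Checks: |LQ| = 42.90 ✓; |QN| = 52.30 ✓.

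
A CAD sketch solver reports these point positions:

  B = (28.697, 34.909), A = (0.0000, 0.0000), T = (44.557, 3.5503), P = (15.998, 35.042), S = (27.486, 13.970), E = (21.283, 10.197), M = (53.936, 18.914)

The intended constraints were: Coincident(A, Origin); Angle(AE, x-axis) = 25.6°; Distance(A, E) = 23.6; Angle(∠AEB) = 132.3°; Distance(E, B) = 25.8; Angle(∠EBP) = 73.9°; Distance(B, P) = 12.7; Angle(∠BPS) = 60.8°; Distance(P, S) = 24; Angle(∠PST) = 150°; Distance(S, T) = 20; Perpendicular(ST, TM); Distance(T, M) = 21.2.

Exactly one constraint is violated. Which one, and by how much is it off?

Distance(T, M) = 21.2 — off by 3.20.

A = (0.00, 0.00) ✓; AE at 25.60° ✓; |AE| = 23.60 ✓; ∠AEB = 132.3° ✓; |EB| = 25.80 ✓; ∠EBP = 73.90° ✓; |BP| = 12.70 ✓; ∠BPS = 60.80° ✓; |PS| = 24.00 ✓; ∠PST = 150.0° ✓; |ST| = 20.00 ✓; ∠(ST, TM) = 90.00° ✓; |TM| = 18.00 ✗.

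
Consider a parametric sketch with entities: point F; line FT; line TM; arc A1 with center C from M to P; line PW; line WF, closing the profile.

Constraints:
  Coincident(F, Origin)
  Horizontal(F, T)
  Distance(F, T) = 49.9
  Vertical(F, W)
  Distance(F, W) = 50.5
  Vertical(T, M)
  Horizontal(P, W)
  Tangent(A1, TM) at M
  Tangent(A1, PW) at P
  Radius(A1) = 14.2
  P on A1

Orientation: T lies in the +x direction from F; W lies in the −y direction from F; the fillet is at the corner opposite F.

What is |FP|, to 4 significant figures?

61.84

F is at the origin; FT is horizontal with |FT| = 49.9 and T on the +x side, so T = (49.90, 0.000). F and W share the same x with |FW| = 50.5 and W on the −y side, so W = (0.000, -50.50). The virtual corner opposite F is at (49.90, -50.50). Since A1 is tangent to TM there, CM ⟂ TM and tangency of A1 to PW means the radius CP is perpendicular to PW, with radius 14.2, so the center C sits 14.2 in from both sides at C = (35.70, -36.30). That places the tangent points at M = (49.90, -36.30) on TM and P = (35.70, -50.50) on PW. Then |FP| = |P − F| = 61.84.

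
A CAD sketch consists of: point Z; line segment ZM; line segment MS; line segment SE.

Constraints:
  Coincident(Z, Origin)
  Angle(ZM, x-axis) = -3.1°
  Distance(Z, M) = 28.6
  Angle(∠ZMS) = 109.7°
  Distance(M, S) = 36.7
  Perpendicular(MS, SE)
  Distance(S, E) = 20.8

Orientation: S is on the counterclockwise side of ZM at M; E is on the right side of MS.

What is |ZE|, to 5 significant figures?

66.523

∠ZMS = 109.7°, so MS runs at -3.1° + (180° − 109.7°) = 67.200° from the x-axis; with |MS| = 36.7, S = M + 36.7·(cos 67.200°, sin 67.200°) = (42.780, 32.286). MS ⟂ SE; with |SE| = 20.8 on the right of MS, E = S + 20.8·(0.92186, -0.38752) = (61.955, 24.225). Then |ZE| = |E − Z| = 66.523.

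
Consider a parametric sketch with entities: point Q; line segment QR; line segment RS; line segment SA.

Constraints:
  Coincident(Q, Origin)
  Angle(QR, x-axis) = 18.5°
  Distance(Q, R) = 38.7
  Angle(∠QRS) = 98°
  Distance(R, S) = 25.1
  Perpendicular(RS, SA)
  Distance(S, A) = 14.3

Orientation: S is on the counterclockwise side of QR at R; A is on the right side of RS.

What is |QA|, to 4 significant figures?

60.82

∠QRS = 98.0°, so RS runs at 18.5° + (180° − 98.0°) = 100.5° from the x-axis; with |RS| = 25.1, S = R + 25.1·(cos 100.5°, sin 100.5°) = (32.13, 36.96). The perpendicularity gives SA at right angles to RS; with |SA| = 14.3 on the right of RS, A = S + 14.3·(0.9833, 0.1822) = (46.19, 39.57). Then |QA| = |A − Q| = 60.82.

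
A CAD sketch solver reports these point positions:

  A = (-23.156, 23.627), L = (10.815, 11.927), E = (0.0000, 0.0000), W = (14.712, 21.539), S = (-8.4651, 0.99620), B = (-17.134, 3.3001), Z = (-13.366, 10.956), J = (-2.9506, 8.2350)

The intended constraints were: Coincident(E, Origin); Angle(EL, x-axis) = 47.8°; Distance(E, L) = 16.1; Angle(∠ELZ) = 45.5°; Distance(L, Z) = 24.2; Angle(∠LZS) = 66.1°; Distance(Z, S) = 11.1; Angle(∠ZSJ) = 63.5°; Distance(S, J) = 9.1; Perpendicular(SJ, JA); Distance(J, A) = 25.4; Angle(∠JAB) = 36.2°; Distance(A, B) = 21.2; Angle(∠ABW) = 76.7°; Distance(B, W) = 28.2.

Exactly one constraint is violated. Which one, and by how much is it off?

Distance(B, W) = 28.2 — off by 8.50.

E = (0.00, 0.00) ✓; EL at 47.80° ✓; |EL| = 16.10 ✓; ∠ELZ = 45.50° ✓; |LZ| = 24.20 ✓; ∠LZS = 66.10° ✓; |ZS| = 11.10 ✓; ∠ZSJ = 63.50° ✓; |SJ| = 9.100 ✓; ∠(SJ, JA) = 90.00° ✓; |JA| = 25.40 ✓; ∠JAB = 36.20° ✓; |AB| = 21.20 ✓; ∠ABW = 76.70° ✓; |BW| = 36.70 ✗.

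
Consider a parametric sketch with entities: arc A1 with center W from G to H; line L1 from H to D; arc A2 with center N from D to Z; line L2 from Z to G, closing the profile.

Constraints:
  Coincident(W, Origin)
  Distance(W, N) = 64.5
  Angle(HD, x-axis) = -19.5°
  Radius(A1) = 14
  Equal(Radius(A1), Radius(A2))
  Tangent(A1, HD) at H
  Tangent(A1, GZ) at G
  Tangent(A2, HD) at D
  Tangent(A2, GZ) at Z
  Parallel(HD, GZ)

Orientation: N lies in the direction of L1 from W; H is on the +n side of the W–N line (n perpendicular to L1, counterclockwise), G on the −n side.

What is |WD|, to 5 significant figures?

66.002

Tangency of A1 to both parallel lines with radius 14.0 puts H and G at W ± 14.0·n: H = (4.6733, 13.197), G = (-4.6733, -13.197). Equal radii place D and Z the same way about N: D = N + 14.0·n = (65.474, -8.3336), Z = N − 14.0·n = (56.127, -34.728). Then |WD| = |D − W| = 66.002.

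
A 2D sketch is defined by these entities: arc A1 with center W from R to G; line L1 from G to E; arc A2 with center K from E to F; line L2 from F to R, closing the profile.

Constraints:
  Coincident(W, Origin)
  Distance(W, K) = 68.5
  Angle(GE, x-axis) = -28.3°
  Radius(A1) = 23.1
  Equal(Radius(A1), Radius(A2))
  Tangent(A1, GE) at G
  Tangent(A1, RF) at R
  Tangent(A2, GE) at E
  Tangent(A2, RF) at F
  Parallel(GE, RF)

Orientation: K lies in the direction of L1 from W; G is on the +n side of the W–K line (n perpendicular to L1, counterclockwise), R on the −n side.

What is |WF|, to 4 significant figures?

72.29

The slot axis is L1's direction at -28.3°, so u = (cos -28.3°, sin -28.3°) = (0.8805, -0.4741) and n = (−sin -28.3°, cos -28.3°) = (0.4741, 0.8805). W is at the origin and K lies 68.5 along u from W, so K = 68.5·u = (60.31, -32.48). Tangency of A1 to both parallel lines with radius 23.1 puts G and R at W ± 23.1·n: G = (10.95, 20.34), R = (-10.95, -20.34). Equal radii place E and F the same way about K: E = K + 23.1·n = (71.26, -12.14), F = K − 23.1·n = (49.36, -52.81). Then |WF| = |F − W| = 72.29.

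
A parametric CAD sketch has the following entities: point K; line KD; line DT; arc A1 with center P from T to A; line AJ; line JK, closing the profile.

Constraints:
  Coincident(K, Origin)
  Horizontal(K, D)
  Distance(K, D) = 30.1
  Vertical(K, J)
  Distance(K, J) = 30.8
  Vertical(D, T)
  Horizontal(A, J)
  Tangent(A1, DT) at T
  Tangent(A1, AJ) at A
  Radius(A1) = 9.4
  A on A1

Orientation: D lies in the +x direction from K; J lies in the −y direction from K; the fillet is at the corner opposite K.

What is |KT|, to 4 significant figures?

36.93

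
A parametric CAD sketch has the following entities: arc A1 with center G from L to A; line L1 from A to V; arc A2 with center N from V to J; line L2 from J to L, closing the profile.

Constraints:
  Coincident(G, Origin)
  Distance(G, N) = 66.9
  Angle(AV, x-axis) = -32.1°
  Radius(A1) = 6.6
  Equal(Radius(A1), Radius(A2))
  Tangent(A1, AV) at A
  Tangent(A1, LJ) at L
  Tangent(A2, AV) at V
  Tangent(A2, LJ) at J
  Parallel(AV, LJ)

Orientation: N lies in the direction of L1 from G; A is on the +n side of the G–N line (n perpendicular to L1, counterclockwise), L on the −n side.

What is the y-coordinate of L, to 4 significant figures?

-5.591

The slot axis is L1's direction at -32.1°, so u = (cos -32.1°, sin -32.1°) = (0.8471, -0.5314) and n = (−sin -32.1°, cos -32.1°) = (0.5314, 0.8471). G is at the origin and N lies 66.9 along u from G, so N = 66.9·u = (56.67, -35.55). Tangency of A1 to both parallel lines with radius 6.6 puts A and L at G ± 6.6·n: A = (3.507, 5.591), L = (-3.507, -5.591). So L.y = -5.591.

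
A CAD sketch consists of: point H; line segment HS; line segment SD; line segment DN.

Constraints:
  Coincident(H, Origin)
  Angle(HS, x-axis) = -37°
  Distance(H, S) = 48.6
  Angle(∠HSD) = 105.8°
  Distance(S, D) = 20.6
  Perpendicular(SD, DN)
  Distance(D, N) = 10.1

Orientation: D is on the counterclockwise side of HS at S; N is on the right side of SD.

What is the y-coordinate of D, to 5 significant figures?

-16.793

H is at the origin; HS runs at -37.0° with length 48.6, so S = 48.6·(cos -37.0°, sin -37.0°) = (38.814, -29.248). ∠HSD = 105.8°, so SD runs at -37.0° + (180° − 105.8°) = 37.200° from the x-axis; with |SD| = 20.6, D = S + 20.6·(cos 37.200°, sin 37.200°) = (55.222, -16.793). So D.y = -16.793.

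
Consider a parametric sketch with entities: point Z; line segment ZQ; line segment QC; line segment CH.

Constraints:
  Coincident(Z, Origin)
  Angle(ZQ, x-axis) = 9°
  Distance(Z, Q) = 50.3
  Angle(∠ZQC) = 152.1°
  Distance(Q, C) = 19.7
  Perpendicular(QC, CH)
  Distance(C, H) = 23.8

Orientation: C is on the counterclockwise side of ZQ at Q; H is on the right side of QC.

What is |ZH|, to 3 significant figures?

79.7

Z is at the origin; ZQ runs at 9.0° with length 50.3, so Q = 50.3·(cos 9.0°, sin 9.0°) = (49.7, 7.87). ∠ZQC = 152.1°, so QC runs at 9.0° + (180° − 152.1°) = 36.9° from the x-axis; with |QC| = 19.7, C = Q + 19.7·(cos 36.9°, sin 36.9°) = (65.4, 19.7). The perpendicularity gives CH at right angles to QC; with |CH| = 23.8 on the right of QC, H = C + 23.8·(0.600, -0.800) = (79.7, 0.664). Then |ZH| = |H − Z| = 79.7.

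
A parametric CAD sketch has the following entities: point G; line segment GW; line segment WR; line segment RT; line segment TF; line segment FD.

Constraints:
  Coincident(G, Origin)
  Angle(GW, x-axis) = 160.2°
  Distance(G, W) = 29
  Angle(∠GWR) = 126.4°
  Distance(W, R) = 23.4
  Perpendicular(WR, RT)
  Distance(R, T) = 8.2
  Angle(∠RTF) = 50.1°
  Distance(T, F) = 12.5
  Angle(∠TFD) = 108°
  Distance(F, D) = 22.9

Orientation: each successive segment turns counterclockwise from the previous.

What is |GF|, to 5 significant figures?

38.712

The perpendicularity gives RT at right angles to WR, so RT runs at -56.200°; with |RT| = 8.2, T = (-42.169, -10.008). ∠RTF = 50.1° gives TF at 73.700° from the x-axis; with |TF| = 12.5, F = (-38.661, 1.9896). Then |GF| = |F − G| = 38.712.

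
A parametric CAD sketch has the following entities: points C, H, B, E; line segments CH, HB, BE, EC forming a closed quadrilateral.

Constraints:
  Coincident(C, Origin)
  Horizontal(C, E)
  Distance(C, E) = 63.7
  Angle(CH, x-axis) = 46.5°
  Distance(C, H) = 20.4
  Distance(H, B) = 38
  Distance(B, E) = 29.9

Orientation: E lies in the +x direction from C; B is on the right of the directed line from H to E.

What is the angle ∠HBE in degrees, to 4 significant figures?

98.78°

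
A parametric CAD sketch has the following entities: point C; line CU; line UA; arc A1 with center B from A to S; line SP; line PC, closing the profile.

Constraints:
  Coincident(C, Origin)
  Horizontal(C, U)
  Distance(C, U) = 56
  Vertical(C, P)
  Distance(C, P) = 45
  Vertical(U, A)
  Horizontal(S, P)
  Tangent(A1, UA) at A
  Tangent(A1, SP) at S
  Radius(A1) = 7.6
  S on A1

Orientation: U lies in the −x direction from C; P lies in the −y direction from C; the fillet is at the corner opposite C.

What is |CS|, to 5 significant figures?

66.088

C is at the origin; CU is horizontal with |CU| = 56.0 and U on the −x side, so U = (-56.000, 0.0000). C and P share the same x with |CP| = 45.0 and P on the −y side, so P = (0.0000, -45.000). The virtual corner opposite C is at (-56.000, -45.000). Since A1 is tangent to UA there, BA ⟂ UA and the tangent condition forces BS to be normal to SP, with radius 7.6, so the center B sits 7.6 in from both sides at B = (-48.400, -37.400). That places the tangent points at A = (-56.000, -37.400) on UA and S = (-48.400, -45.000) on SP. Then |CS| = |S − C| = 66.088.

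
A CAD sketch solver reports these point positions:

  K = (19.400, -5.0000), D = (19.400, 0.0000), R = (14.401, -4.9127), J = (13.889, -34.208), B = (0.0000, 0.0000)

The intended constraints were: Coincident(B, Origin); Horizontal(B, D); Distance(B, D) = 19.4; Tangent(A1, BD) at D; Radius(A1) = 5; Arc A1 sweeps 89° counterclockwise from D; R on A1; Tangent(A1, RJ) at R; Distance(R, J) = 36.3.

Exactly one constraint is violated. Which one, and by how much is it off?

Distance(R, J) = 36.3 — off by 7.00.

B = (0.00, 0.00) ✓; B.y = 0.00, D.y = 0.00 ✓; |BD| = 19.40 ✓; ∠(KD, DB) = 90.00° ✓; |KD| = 5.000 ✓; bearing(K→R) − bearing(K→D) = 89.00° ✓; |KR| = 5.000 ✓; ∠(KR, RJ) = 90.00° ✓; |RJ| = 29.30 ✗.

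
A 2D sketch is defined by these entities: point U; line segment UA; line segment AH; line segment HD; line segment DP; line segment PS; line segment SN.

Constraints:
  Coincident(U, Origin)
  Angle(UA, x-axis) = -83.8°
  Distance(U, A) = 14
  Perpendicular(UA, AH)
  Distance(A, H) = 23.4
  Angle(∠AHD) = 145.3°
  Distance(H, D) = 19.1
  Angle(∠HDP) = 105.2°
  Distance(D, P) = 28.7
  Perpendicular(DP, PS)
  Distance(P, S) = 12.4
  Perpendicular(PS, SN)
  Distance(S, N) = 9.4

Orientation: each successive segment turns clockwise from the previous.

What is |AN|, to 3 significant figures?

32.6

U is at the origin; UA runs at -83.8° with length 14.0, so A = (1.51, -13.9). UA ⟂ AH, so AH runs at -174°; with |AH| = 23.4, H = (-21.8, -16.4). ∠AHD = 145.3° gives HD at 152° from the x-axis; with |HD| = 19.1, D = (-38.5, -7.33). ∠HDP = 105.2° gives DP at 76.7° from the x-axis; with |DP| = 28.7, P = (-31.9, 20.6). The perpendicularity gives PS at right angles to DP, so PS runs at -13.3°; with |PS| = 12.4, S = (-19.9, 17.7). PS is perpendicular to SN, so SN runs at -103°; with |SN| = 9.4, N = (-22.0, 8.60). Then |AN| = |N − A| = 32.6.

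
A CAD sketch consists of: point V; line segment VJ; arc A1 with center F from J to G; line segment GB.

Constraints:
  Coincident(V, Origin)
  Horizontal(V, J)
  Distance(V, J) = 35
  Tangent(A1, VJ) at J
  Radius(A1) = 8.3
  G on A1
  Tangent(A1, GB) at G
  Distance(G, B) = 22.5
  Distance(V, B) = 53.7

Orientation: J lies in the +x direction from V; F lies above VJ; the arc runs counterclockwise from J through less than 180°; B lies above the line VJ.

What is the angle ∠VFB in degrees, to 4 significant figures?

126.0°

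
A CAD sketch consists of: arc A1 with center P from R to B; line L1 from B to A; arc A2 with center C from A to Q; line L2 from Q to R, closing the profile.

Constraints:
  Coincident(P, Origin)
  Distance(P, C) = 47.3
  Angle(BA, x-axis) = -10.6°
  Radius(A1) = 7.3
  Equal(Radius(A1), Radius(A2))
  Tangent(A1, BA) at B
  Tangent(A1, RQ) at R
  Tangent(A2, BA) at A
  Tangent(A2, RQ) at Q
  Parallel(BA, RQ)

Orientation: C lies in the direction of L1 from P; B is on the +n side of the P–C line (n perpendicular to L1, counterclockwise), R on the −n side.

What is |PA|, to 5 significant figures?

47.860

The slot axis is L1's direction at -10.6°, so u = (cos -10.6°, sin -10.6°) = (0.98294, -0.18395) and n = (−sin -10.6°, cos -10.6°) = (0.18395, 0.98294). P is at the origin and C lies 47.3 along u from P, so C = 47.3·u = (46.493, -8.7009). Tangency of A1 to both parallel lines with radius 7.3 puts B and R at P ± 7.3·n: B = (1.3428, 7.1754), R = (-1.3428, -7.1754). Equal radii place A and Q the same way about C: A = C + 7.3·n = (47.836, -1.5255), Q = C − 7.3·n = (45.150, -15.876). Then |PA| = |A − P| = 47.860.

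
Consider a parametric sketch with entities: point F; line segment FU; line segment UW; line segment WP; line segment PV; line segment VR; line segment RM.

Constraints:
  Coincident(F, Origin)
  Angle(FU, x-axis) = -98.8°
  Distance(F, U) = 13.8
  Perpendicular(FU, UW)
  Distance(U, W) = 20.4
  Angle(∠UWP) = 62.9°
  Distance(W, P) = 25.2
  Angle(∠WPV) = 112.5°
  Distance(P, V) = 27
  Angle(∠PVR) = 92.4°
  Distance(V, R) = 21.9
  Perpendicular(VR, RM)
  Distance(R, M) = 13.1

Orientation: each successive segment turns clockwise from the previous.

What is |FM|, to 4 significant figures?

15.46

∠PVR = 92.4° gives VR at -101.0° from the x-axis; with |VR| = 21.9, R = (14.59, -17.86). The perpendicularity gives RM at right angles to VR, so RM runs at 169.0°; with |RM| = 13.1, M = (1.732, -15.36). Then |FM| = |M − F| = 15.46.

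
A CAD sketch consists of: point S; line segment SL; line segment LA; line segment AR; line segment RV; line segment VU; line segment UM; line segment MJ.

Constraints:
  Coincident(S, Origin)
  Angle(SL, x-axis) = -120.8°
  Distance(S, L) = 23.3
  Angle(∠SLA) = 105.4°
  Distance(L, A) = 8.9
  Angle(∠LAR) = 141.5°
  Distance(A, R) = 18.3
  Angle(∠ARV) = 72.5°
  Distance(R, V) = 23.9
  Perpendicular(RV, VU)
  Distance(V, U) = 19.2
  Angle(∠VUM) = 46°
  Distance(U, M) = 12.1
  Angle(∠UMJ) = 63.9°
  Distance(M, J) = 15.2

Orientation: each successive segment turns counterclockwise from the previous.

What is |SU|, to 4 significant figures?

13.67

S is at the origin; SL runs at -120.8° with length 23.3, so L = (-11.93, -20.01). ∠SLA = 105.4° gives LA at -46.20° from the x-axis; with |LA| = 8.9, A = (-5.771, -26.44). ∠LAR = 141.5° gives AR at -7.700° from the x-axis; with |AR| = 18.3, R = (12.36, -28.89). ∠ARV = 72.5° gives RV at 99.80° from the x-axis; with |RV| = 23.9, V = (8.296, -5.338). RV is perpendicular to VU, so VU runs at -170.2°; with |VU| = 19.2, U = (-10.62, -8.606). Then |SU| = |U − S| = 13.67.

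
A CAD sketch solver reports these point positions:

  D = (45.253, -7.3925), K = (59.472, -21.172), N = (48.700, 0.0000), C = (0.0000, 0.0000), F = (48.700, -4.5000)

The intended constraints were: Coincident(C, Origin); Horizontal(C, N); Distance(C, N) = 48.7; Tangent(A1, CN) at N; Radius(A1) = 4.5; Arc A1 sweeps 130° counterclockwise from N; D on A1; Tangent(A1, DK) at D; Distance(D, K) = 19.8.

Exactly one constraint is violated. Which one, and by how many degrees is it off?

Tangent(A1, DK) at D — off by 5.90°.

C = (0.00, 0.00) ✓; C.y = 0.00, N.y = 0.00 ✓; |CN| = 48.70 ✓; ∠(FN, NC) = 90.00° ✓; |FN| = 4.500 ✓; bearing(F→D) − bearing(F→N) = 130.0° ✓; |FD| = 4.500 ✓; ∠(FD, DK) = 84.10° ✗; |DK| = 19.80 ✓.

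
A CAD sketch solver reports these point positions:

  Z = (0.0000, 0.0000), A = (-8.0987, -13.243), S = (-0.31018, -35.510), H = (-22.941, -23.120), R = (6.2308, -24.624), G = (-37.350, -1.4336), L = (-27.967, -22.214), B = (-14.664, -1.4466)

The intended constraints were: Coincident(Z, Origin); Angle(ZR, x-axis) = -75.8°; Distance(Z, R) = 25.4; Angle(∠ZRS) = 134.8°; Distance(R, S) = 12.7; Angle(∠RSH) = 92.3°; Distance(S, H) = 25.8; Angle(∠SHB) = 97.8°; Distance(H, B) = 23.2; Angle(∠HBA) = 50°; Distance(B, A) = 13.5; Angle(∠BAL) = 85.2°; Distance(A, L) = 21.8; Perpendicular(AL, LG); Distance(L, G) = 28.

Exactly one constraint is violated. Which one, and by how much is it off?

Distance(L, G) = 28 — off by 5.20.

Z = (0.00, 0.00) ✓; ZR at -75.80° ✓; |ZR| = 25.40 ✓; ∠ZRS = 134.8° ✓; |RS| = 12.70 ✓; ∠RSH = 92.30° ✓; |SH| = 25.80 ✓; ∠SHB = 97.80° ✓; |HB| = 23.20 ✓; ∠HBA = 50.00° ✓; |BA| = 13.50 ✓; ∠BAL = 85.20° ✓; |AL| = 21.80 ✓; ∠(AL, LG) = 90.00° ✓; |LG| = 22.80 ✗.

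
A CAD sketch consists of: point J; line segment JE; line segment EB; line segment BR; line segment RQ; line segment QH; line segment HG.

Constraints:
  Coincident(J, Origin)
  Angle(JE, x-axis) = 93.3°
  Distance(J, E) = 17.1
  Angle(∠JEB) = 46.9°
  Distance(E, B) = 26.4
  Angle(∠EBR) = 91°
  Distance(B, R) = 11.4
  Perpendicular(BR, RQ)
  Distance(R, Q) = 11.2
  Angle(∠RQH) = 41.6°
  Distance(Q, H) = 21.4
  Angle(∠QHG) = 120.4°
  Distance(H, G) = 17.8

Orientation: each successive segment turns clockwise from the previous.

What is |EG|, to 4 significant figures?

48.23

∠RQH = 41.6° gives QH at 2.800° from the x-axis; with |QH| = 21.4, H = (24.80, -0.6484). ∠QHG = 120.4° gives HG at -56.80° from the x-axis; with |HG| = 17.8, G = (34.55, -15.54). Then |EG| = |G − E| = 48.23.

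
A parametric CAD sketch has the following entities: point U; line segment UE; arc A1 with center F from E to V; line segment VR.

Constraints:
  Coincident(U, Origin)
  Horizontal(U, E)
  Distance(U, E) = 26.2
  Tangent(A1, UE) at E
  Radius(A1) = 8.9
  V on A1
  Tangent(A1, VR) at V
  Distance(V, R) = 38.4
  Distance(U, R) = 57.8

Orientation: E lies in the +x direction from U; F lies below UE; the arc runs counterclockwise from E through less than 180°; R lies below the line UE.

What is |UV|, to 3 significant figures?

21.7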